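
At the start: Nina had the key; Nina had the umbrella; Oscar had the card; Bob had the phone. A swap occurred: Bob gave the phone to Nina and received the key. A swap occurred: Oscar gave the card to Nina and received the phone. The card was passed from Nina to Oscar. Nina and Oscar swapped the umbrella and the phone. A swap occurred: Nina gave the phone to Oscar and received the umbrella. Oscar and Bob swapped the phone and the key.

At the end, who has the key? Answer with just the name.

Tracking all object holders:
Start: key:Nina, umbrella:Nina, card:Oscar, phone:Bob
Event 1 (swap phone<->key: now phone:Nina, key:Bob). State: key:Bob, umbrella:Nina, card:Oscar, phone:Nina
Event 2 (swap card<->phone: now card:Nina, phone:Oscar). State: key:Bob, umbrella:Nina, card:Nina, phone:Oscar
Event 3 (give card: Nina -> Oscar). State: key:Bob, umbrella:Nina, card:Oscar, phone:Oscar
Event 4 (swap umbrella<->phone: now umbrella:Oscar, phone:Nina). State: key:Bob, umbrella:Oscar, card:Oscar, phone:Nina
Event 5 (swap phone<->umbrella: now phone:Oscar, umbrella:Nina). State: key:Bob, umbrella:Nina, card:Oscar, phone:Oscar
Event 6 (swap phone<->key: now phone:Bob, key:Oscar). State: key:Oscar, umbrella:Nina, card:Oscar, phone:Bob

Final state: key:Oscar, umbrella:Nina, card:Oscar, phone:Bob
The key is held by Oscar.

Answer: Oscar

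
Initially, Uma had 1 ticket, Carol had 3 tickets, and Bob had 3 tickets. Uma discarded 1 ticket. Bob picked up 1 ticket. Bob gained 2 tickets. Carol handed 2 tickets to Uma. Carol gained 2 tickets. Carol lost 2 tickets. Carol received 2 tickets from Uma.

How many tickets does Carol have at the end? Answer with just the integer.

Answer: 3

Derivation:
Tracking counts step by step:
Start: Uma=1, Carol=3, Bob=3
Event 1 (Uma -1): Uma: 1 -> 0. State: Uma=0, Carol=3, Bob=3
Event 2 (Bob +1): Bob: 3 -> 4. State: Uma=0, Carol=3, Bob=4
Event 3 (Bob +2): Bob: 4 -> 6. State: Uma=0, Carol=3, Bob=6
Event 4 (Carol -> Uma, 2): Carol: 3 -> 1, Uma: 0 -> 2. State: Uma=2, Carol=1, Bob=6
Event 5 (Carol +2): Carol: 1 -> 3. State: Uma=2, Carol=3, Bob=6
Event 6 (Carol -2): Carol: 3 -> 1. State: Uma=2, Carol=1, Bob=6
Event 7 (Uma -> Carol, 2): Uma: 2 -> 0, Carol: 1 -> 3. State: Uma=0, Carol=3, Bob=6

Carol's final count: 3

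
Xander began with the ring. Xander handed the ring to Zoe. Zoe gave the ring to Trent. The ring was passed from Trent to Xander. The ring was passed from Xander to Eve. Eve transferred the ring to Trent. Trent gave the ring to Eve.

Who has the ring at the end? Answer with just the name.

Answer: Eve

Derivation:
Tracking the ring through each event:
Start: Xander has the ring.
After event 1: Zoe has the ring.
After event 2: Trent has the ring.
After event 3: Xander has the ring.
After event 4: Eve has the ring.
After event 5: Trent has the ring.
After event 6: Eve has the ring.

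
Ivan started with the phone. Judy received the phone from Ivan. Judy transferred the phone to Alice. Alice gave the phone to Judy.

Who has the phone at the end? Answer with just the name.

Tracking the phone through each event:
Start: Ivan has the phone.
After event 1: Judy has the phone.
After event 2: Alice has the phone.
After event 3: Judy has the phone.

Answer: Judy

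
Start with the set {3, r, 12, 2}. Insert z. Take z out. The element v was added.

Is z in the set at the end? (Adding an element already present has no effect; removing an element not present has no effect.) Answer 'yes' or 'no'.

Answer: no

Derivation:
Tracking the set through each operation:
Start: {12, 2, 3, r}
Event 1 (add z): added. Set: {12, 2, 3, r, z}
Event 2 (remove z): removed. Set: {12, 2, 3, r}
Event 3 (add v): added. Set: {12, 2, 3, r, v}

Final set: {12, 2, 3, r, v} (size 5)
z is NOT in the final set.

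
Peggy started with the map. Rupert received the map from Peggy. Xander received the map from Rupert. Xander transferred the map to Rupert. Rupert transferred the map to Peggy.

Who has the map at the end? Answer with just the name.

Answer: Peggy

Derivation:
Tracking the map through each event:
Start: Peggy has the map.
After event 1: Rupert has the map.
After event 2: Xander has the map.
After event 3: Rupert has the map.
After event 4: Peggy has the map.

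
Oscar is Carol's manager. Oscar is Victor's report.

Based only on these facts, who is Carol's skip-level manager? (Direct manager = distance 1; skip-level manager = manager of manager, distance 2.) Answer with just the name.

Reconstructing the manager chain from the given facts:
  Victor -> Oscar -> Carol
(each arrow means 'manager of the next')
Positions in the chain (0 = top):
  position of Victor: 0
  position of Oscar: 1
  position of Carol: 2

Carol is at position 2; the skip-level manager is 2 steps up the chain, i.e. position 0: Victor.

Answer: Victor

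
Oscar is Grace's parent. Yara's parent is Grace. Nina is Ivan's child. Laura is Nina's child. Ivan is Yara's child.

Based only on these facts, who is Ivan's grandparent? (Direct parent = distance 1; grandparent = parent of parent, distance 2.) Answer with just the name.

Answer: Grace

Derivation:
Reconstructing the parent chain from the given facts:
  Oscar -> Grace -> Yara -> Ivan -> Nina -> Laura
(each arrow means 'parent of the next')
Positions in the chain (0 = top):
  position of Oscar: 0
  position of Grace: 1
  position of Yara: 2
  position of Ivan: 3
  position of Nina: 4
  position of Laura: 5

Ivan is at position 3; the grandparent is 2 steps up the chain, i.e. position 1: Grace.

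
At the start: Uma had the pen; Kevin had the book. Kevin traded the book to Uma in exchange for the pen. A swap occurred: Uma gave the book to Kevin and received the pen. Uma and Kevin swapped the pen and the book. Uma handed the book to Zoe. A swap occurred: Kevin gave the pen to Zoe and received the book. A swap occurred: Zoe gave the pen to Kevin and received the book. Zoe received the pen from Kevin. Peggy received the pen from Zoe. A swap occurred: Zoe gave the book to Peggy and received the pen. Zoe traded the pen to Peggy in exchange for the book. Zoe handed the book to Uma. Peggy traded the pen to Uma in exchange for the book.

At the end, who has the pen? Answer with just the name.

Answer: Uma

Derivation:
Tracking all object holders:
Start: pen:Uma, book:Kevin
Event 1 (swap book<->pen: now book:Uma, pen:Kevin). State: pen:Kevin, book:Uma
Event 2 (swap book<->pen: now book:Kevin, pen:Uma). State: pen:Uma, book:Kevin
Event 3 (swap pen<->book: now pen:Kevin, book:Uma). State: pen:Kevin, book:Uma
Event 4 (give book: Uma -> Zoe). State: pen:Kevin, book:Zoe
Event 5 (swap pen<->book: now pen:Zoe, book:Kevin). State: pen:Zoe, book:Kevin
Event 6 (swap pen<->book: now pen:Kevin, book:Zoe). State: pen:Kevin, book:Zoe
Event 7 (give pen: Kevin -> Zoe). State: pen:Zoe, book:Zoe
Event 8 (give pen: Zoe -> Peggy). State: pen:Peggy, book:Zoe
Event 9 (swap book<->pen: now book:Peggy, pen:Zoe). State: pen:Zoe, book:Peggy
Event 10 (swap pen<->book: now pen:Peggy, book:Zoe). State: pen:Peggy, book:Zoe
Event 11 (give book: Zoe -> Uma). State: pen:Peggy, book:Uma
Event 12 (swap pen<->book: now pen:Uma, book:Peggy). State: pen:Uma, book:Peggy

Final state: pen:Uma, book:Peggy
The pen is held by Uma.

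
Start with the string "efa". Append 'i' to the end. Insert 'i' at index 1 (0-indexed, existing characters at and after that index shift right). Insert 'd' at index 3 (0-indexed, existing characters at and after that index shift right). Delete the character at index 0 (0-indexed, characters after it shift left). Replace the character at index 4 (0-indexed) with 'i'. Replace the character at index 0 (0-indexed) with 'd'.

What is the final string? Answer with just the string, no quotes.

Answer: dfdai

Derivation:
Applying each edit step by step:
Start: "efa"
Op 1 (append 'i'): "efa" -> "efai"
Op 2 (insert 'i' at idx 1): "efai" -> "eifai"
Op 3 (insert 'd' at idx 3): "eifai" -> "eifdai"
Op 4 (delete idx 0 = 'e'): "eifdai" -> "ifdai"
Op 5 (replace idx 4: 'i' -> 'i'): "ifdai" -> "ifdai"
Op 6 (replace idx 0: 'i' -> 'd'): "ifdai" -> "dfdai"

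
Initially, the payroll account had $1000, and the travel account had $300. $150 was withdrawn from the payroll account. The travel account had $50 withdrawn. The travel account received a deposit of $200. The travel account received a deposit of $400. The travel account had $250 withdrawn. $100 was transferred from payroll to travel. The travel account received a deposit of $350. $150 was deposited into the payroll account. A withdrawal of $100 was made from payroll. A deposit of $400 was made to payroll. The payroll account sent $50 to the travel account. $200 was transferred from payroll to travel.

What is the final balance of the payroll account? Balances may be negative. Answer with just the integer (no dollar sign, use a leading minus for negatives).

Tracking account balances step by step:
Start: payroll=1000, travel=300
Event 1 (withdraw 150 from payroll): payroll: 1000 - 150 = 850. Balances: payroll=850, travel=300
Event 2 (withdraw 50 from travel): travel: 300 - 50 = 250. Balances: payroll=850, travel=250
Event 3 (deposit 200 to travel): travel: 250 + 200 = 450. Balances: payroll=850, travel=450
Event 4 (deposit 400 to travel): travel: 450 + 400 = 850. Balances: payroll=850, travel=850
Event 5 (withdraw 250 from travel): travel: 850 - 250 = 600. Balances: payroll=850, travel=600
Event 6 (transfer 100 payroll -> travel): payroll: 850 - 100 = 750, travel: 600 + 100 = 700. Balances: payroll=750, travel=700
Event 7 (deposit 350 to travel): travel: 700 + 350 = 1050. Balances: payroll=750, travel=1050
Event 8 (deposit 150 to payroll): payroll: 750 + 150 = 900. Balances: payroll=900, travel=1050
Event 9 (withdraw 100 from payroll): payroll: 900 - 100 = 800. Balances: payroll=800, travel=1050
Event 10 (deposit 400 to payroll): payroll: 800 + 400 = 1200. Balances: payroll=1200, travel=1050
Event 11 (transfer 50 payroll -> travel): payroll: 1200 - 50 = 1150, travel: 1050 + 50 = 1100. Balances: payroll=1150, travel=1100
Event 12 (transfer 200 payroll -> travel): payroll: 1150 - 200 = 950, travel: 1100 + 200 = 1300. Balances: payroll=950, travel=1300

Final balance of payroll: 950

Answer: 950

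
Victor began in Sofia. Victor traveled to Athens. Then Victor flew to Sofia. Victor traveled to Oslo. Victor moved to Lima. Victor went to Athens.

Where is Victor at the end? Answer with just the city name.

Tracking Victor's location:
Start: Victor is in Sofia.
After move 1: Sofia -> Athens. Victor is in Athens.
After move 2: Athens -> Sofia. Victor is in Sofia.
After move 3: Sofia -> Oslo. Victor is in Oslo.
After move 4: Oslo -> Lima. Victor is in Lima.
After move 5: Lima -> Athens. Victor is in Athens.

Answer: Athens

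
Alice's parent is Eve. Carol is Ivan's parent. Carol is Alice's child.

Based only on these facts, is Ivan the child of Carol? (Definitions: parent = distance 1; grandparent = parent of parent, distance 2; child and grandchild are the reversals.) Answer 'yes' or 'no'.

Answer: yes

Derivation:
Reconstructing the parent chain from the given facts:
  Eve -> Alice -> Carol -> Ivan
(each arrow means 'parent of the next')
Positions in the chain (0 = top):
  position of Eve: 0
  position of Alice: 1
  position of Carol: 2
  position of Ivan: 3

Ivan is at position 3, Carol is at position 2; signed distance (j - i) = -1.
'child' requires j - i = -1. Actual distance is -1, so the relation HOLDS.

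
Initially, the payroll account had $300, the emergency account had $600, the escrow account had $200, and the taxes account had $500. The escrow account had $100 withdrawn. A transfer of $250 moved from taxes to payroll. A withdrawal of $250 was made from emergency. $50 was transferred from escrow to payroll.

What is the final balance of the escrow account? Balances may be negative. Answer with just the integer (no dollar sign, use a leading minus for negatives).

Answer: 50

Derivation:
Tracking account balances step by step:
Start: payroll=300, emergency=600, escrow=200, taxes=500
Event 1 (withdraw 100 from escrow): escrow: 200 - 100 = 100. Balances: payroll=300, emergency=600, escrow=100, taxes=500
Event 2 (transfer 250 taxes -> payroll): taxes: 500 - 250 = 250, payroll: 300 + 250 = 550. Balances: payroll=550, emergency=600, escrow=100, taxes=250
Event 3 (withdraw 250 from emergency): emergency: 600 - 250 = 350. Balances: payroll=550, emergency=350, escrow=100, taxes=250
Event 4 (transfer 50 escrow -> payroll): escrow: 100 - 50 = 50, payroll: 550 + 50 = 600. Balances: payroll=600, emergency=350, escrow=50, taxes=250

Final balance of escrow: 50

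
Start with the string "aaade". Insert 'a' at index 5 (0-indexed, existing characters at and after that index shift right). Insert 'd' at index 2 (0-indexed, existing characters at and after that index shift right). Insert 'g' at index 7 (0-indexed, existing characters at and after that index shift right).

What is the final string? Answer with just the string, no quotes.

Applying each edit step by step:
Start: "aaade"
Op 1 (insert 'a' at idx 5): "aaade" -> "aaadea"
Op 2 (insert 'd' at idx 2): "aaadea" -> "aadadea"
Op 3 (insert 'g' at idx 7): "aadadea" -> "aadadeag"

Answer: aadadeag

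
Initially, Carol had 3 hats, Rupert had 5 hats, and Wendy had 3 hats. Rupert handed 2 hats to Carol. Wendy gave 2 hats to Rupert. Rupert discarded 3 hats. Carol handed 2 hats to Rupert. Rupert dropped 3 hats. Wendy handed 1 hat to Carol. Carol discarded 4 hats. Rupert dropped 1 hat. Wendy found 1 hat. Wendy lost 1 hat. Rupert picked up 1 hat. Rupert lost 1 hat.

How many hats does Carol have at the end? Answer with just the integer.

Answer: 0

Derivation:
Tracking counts step by step:
Start: Carol=3, Rupert=5, Wendy=3
Event 1 (Rupert -> Carol, 2): Rupert: 5 -> 3, Carol: 3 -> 5. State: Carol=5, Rupert=3, Wendy=3
Event 2 (Wendy -> Rupert, 2): Wendy: 3 -> 1, Rupert: 3 -> 5. State: Carol=5, Rupert=5, Wendy=1
Event 3 (Rupert -3): Rupert: 5 -> 2. State: Carol=5, Rupert=2, Wendy=1
Event 4 (Carol -> Rupert, 2): Carol: 5 -> 3, Rupert: 2 -> 4. State: Carol=3, Rupert=4, Wendy=1
Event 5 (Rupert -3): Rupert: 4 -> 1. State: Carol=3, Rupert=1, Wendy=1
Event 6 (Wendy -> Carol, 1): Wendy: 1 -> 0, Carol: 3 -> 4. State: Carol=4, Rupert=1, Wendy=0
Event 7 (Carol -4): Carol: 4 -> 0. State: Carol=0, Rupert=1, Wendy=0
Event 8 (Rupert -1): Rupert: 1 -> 0. State: Carol=0, Rupert=0, Wendy=0
Event 9 (Wendy +1): Wendy: 0 -> 1. State: Carol=0, Rupert=0, Wendy=1
Event 10 (Wendy -1): Wendy: 1 -> 0. State: Carol=0, Rupert=0, Wendy=0
Event 11 (Rupert +1): Rupert: 0 -> 1. State: Carol=0, Rupert=1, Wendy=0
Event 12 (Rupert -1): Rupert: 1 -> 0. State: Carol=0, Rupert=0, Wendy=0

Carol's final count: 0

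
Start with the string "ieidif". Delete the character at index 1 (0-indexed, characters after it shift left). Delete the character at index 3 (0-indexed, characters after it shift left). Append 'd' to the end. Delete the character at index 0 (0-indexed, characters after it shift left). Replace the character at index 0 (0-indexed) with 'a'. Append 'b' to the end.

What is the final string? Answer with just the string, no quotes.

Answer: adfdb

Derivation:
Applying each edit step by step:
Start: "ieidif"
Op 1 (delete idx 1 = 'e'): "ieidif" -> "iidif"
Op 2 (delete idx 3 = 'i'): "iidif" -> "iidf"
Op 3 (append 'd'): "iidf" -> "iidfd"
Op 4 (delete idx 0 = 'i'): "iidfd" -> "idfd"
Op 5 (replace idx 0: 'i' -> 'a'): "idfd" -> "adfd"
Op 6 (append 'b'): "adfd" -> "adfdb"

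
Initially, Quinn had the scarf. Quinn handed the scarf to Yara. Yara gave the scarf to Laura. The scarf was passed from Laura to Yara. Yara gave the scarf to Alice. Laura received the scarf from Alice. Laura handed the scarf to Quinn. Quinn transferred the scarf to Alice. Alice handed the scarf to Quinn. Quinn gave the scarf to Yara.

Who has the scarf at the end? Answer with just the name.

Tracking the scarf through each event:
Start: Quinn has the scarf.
After event 1: Yara has the scarf.
After event 2: Laura has the scarf.
After event 3: Yara has the scarf.
After event 4: Alice has the scarf.
After event 5: Laura has the scarf.
After event 6: Quinn has the scarf.
After event 7: Alice has the scarf.
After event 8: Quinn has the scarf.
After event 9: Yara has the scarf.

Answer: Yara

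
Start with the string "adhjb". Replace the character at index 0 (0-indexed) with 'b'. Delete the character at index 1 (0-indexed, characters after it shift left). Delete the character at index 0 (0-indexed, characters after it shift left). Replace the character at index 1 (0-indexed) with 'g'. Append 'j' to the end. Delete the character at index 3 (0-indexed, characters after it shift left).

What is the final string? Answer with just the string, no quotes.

Answer: hgb

Derivation:
Applying each edit step by step:
Start: "adhjb"
Op 1 (replace idx 0: 'a' -> 'b'): "adhjb" -> "bdhjb"
Op 2 (delete idx 1 = 'd'): "bdhjb" -> "bhjb"
Op 3 (delete idx 0 = 'b'): "bhjb" -> "hjb"
Op 4 (replace idx 1: 'j' -> 'g'): "hjb" -> "hgb"
Op 5 (append 'j'): "hgb" -> "hgbj"
Op 6 (delete idx 3 = 'j'): "hgbj" -> "hgb"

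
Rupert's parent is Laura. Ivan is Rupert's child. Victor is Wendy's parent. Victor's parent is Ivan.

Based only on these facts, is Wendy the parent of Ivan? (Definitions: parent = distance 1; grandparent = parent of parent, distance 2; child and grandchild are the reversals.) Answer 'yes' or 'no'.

Answer: no

Derivation:
Reconstructing the parent chain from the given facts:
  Laura -> Rupert -> Ivan -> Victor -> Wendy
(each arrow means 'parent of the next')
Positions in the chain (0 = top):
  position of Laura: 0
  position of Rupert: 1
  position of Ivan: 2
  position of Victor: 3
  position of Wendy: 4

Wendy is at position 4, Ivan is at position 2; signed distance (j - i) = -2.
'parent' requires j - i = 1. Actual distance is -2, so the relation does NOT hold.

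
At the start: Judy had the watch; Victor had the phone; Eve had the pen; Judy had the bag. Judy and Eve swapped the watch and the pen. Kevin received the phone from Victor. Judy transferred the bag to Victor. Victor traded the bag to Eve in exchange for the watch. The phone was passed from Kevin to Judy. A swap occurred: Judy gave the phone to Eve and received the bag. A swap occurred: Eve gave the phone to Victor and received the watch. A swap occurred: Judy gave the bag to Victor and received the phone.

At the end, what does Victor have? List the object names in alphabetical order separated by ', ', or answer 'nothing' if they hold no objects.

Answer: bag

Derivation:
Tracking all object holders:
Start: watch:Judy, phone:Victor, pen:Eve, bag:Judy
Event 1 (swap watch<->pen: now watch:Eve, pen:Judy). State: watch:Eve, phone:Victor, pen:Judy, bag:Judy
Event 2 (give phone: Victor -> Kevin). State: watch:Eve, phone:Kevin, pen:Judy, bag:Judy
Event 3 (give bag: Judy -> Victor). State: watch:Eve, phone:Kevin, pen:Judy, bag:Victor
Event 4 (swap bag<->watch: now bag:Eve, watch:Victor). State: watch:Victor, phone:Kevin, pen:Judy, bag:Eve
Event 5 (give phone: Kevin -> Judy). State: watch:Victor, phone:Judy, pen:Judy, bag:Eve
Event 6 (swap phone<->bag: now phone:Eve, bag:Judy). State: watch:Victor, phone:Eve, pen:Judy, bag:Judy
Event 7 (swap phone<->watch: now phone:Victor, watch:Eve). State: watch:Eve, phone:Victor, pen:Judy, bag:Judy
Event 8 (swap bag<->phone: now bag:Victor, phone:Judy). State: watch:Eve, phone:Judy, pen:Judy, bag:Victor

Final state: watch:Eve, phone:Judy, pen:Judy, bag:Victor
Victor holds: bag.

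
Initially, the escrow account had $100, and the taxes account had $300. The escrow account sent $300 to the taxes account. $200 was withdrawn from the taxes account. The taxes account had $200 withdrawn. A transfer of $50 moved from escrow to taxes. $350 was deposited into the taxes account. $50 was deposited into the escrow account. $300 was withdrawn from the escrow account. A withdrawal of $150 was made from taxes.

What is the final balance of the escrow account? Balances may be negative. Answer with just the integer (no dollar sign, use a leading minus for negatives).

Tracking account balances step by step:
Start: escrow=100, taxes=300
Event 1 (transfer 300 escrow -> taxes): escrow: 100 - 300 = -200, taxes: 300 + 300 = 600. Balances: escrow=-200, taxes=600
Event 2 (withdraw 200 from taxes): taxes: 600 - 200 = 400. Balances: escrow=-200, taxes=400
Event 3 (withdraw 200 from taxes): taxes: 400 - 200 = 200. Balances: escrow=-200, taxes=200
Event 4 (transfer 50 escrow -> taxes): escrow: -200 - 50 = -250, taxes: 200 + 50 = 250. Balances: escrow=-250, taxes=250
Event 5 (deposit 350 to taxes): taxes: 250 + 350 = 600. Balances: escrow=-250, taxes=600
Event 6 (deposit 50 to escrow): escrow: -250 + 50 = -200. Balances: escrow=-200, taxes=600
Event 7 (withdraw 300 from escrow): escrow: -200 - 300 = -500. Balances: escrow=-500, taxes=600
Event 8 (withdraw 150 from taxes): taxes: 600 - 150 = 450. Balances: escrow=-500, taxes=450

Final balance of escrow: -500

Answer: -500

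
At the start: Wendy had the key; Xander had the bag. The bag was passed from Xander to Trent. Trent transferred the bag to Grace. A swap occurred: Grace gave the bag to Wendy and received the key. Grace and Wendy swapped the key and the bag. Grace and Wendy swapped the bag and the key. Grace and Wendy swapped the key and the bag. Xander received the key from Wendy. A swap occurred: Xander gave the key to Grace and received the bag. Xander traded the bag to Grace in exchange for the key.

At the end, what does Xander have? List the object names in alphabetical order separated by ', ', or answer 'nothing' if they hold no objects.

Tracking all object holders:
Start: key:Wendy, bag:Xander
Event 1 (give bag: Xander -> Trent). State: key:Wendy, bag:Trent
Event 2 (give bag: Trent -> Grace). State: key:Wendy, bag:Grace
Event 3 (swap bag<->key: now bag:Wendy, key:Grace). State: key:Grace, bag:Wendy
Event 4 (swap key<->bag: now key:Wendy, bag:Grace). State: key:Wendy, bag:Grace
Event 5 (swap bag<->key: now bag:Wendy, key:Grace). State: key:Grace, bag:Wendy
Event 6 (swap key<->bag: now key:Wendy, bag:Grace). State: key:Wendy, bag:Grace
Event 7 (give key: Wendy -> Xander). State: key:Xander, bag:Grace
Event 8 (swap key<->bag: now key:Grace, bag:Xander). State: key:Grace, bag:Xander
Event 9 (swap bag<->key: now bag:Grace, key:Xander). State: key:Xander, bag:Grace

Final state: key:Xander, bag:Grace
Xander holds: key.

Answer: key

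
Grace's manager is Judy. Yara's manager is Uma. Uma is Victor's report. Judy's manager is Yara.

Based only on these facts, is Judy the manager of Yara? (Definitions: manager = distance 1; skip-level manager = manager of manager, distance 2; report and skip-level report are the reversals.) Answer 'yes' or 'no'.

Answer: no

Derivation:
Reconstructing the manager chain from the given facts:
  Victor -> Uma -> Yara -> Judy -> Grace
(each arrow means 'manager of the next')
Positions in the chain (0 = top):
  position of Victor: 0
  position of Uma: 1
  position of Yara: 2
  position of Judy: 3
  position of Grace: 4

Judy is at position 3, Yara is at position 2; signed distance (j - i) = -1.
'manager' requires j - i = 1. Actual distance is -1, so the relation does NOT hold.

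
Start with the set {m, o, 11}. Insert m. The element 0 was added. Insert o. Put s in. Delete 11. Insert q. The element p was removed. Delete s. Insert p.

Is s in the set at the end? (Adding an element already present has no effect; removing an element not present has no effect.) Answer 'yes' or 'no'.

Tracking the set through each operation:
Start: {11, m, o}
Event 1 (add m): already present, no change. Set: {11, m, o}
Event 2 (add 0): added. Set: {0, 11, m, o}
Event 3 (add o): already present, no change. Set: {0, 11, m, o}
Event 4 (add s): added. Set: {0, 11, m, o, s}
Event 5 (remove 11): removed. Set: {0, m, o, s}
Event 6 (add q): added. Set: {0, m, o, q, s}
Event 7 (remove p): not present, no change. Set: {0, m, o, q, s}
Event 8 (remove s): removed. Set: {0, m, o, q}
Event 9 (add p): added. Set: {0, m, o, p, q}

Final set: {0, m, o, p, q} (size 5)
s is NOT in the final set.

Answer: no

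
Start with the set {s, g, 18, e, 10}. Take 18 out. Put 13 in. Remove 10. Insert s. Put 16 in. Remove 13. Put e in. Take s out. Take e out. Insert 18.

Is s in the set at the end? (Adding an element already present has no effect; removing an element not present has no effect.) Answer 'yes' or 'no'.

Answer: no

Derivation:
Tracking the set through each operation:
Start: {10, 18, e, g, s}
Event 1 (remove 18): removed. Set: {10, e, g, s}
Event 2 (add 13): added. Set: {10, 13, e, g, s}
Event 3 (remove 10): removed. Set: {13, e, g, s}
Event 4 (add s): already present, no change. Set: {13, e, g, s}
Event 5 (add 16): added. Set: {13, 16, e, g, s}
Event 6 (remove 13): removed. Set: {16, e, g, s}
Event 7 (add e): already present, no change. Set: {16, e, g, s}
Event 8 (remove s): removed. Set: {16, e, g}
Event 9 (remove e): removed. Set: {16, g}
Event 10 (add 18): added. Set: {16, 18, g}

Final set: {16, 18, g} (size 3)
s is NOT in the final set.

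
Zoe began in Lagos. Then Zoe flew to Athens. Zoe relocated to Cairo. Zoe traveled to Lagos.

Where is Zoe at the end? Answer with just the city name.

Answer: Lagos

Derivation:
Tracking Zoe's location:
Start: Zoe is in Lagos.
After move 1: Lagos -> Athens. Zoe is in Athens.
After move 2: Athens -> Cairo. Zoe is in Cairo.
After move 3: Cairo -> Lagos. Zoe is in Lagos.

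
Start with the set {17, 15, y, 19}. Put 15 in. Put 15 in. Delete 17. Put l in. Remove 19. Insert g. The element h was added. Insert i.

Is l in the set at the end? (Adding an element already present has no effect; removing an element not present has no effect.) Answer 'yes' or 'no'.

Answer: yes

Derivation:
Tracking the set through each operation:
Start: {15, 17, 19, y}
Event 1 (add 15): already present, no change. Set: {15, 17, 19, y}
Event 2 (add 15): already present, no change. Set: {15, 17, 19, y}
Event 3 (remove 17): removed. Set: {15, 19, y}
Event 4 (add l): added. Set: {15, 19, l, y}
Event 5 (remove 19): removed. Set: {15, l, y}
Event 6 (add g): added. Set: {15, g, l, y}
Event 7 (add h): added. Set: {15, g, h, l, y}
Event 8 (add i): added. Set: {15, g, h, i, l, y}

Final set: {15, g, h, i, l, y} (size 6)
l is in the final set.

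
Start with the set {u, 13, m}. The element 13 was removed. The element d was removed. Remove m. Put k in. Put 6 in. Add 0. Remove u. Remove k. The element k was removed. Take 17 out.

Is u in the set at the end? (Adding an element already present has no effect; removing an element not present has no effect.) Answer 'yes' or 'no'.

Answer: no

Derivation:
Tracking the set through each operation:
Start: {13, m, u}
Event 1 (remove 13): removed. Set: {m, u}
Event 2 (remove d): not present, no change. Set: {m, u}
Event 3 (remove m): removed. Set: {u}
Event 4 (add k): added. Set: {k, u}
Event 5 (add 6): added. Set: {6, k, u}
Event 6 (add 0): added. Set: {0, 6, k, u}
Event 7 (remove u): removed. Set: {0, 6, k}
Event 8 (remove k): removed. Set: {0, 6}
Event 9 (remove k): not present, no change. Set: {0, 6}
Event 10 (remove 17): not present, no change. Set: {0, 6}

Final set: {0, 6} (size 2)
u is NOT in the final set.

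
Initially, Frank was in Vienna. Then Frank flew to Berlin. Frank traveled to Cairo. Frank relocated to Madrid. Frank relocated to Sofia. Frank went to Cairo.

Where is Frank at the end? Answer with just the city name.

Answer: Cairo

Derivation:
Tracking Frank's location:
Start: Frank is in Vienna.
After move 1: Vienna -> Berlin. Frank is in Berlin.
After move 2: Berlin -> Cairo. Frank is in Cairo.
After move 3: Cairo -> Madrid. Frank is in Madrid.
After move 4: Madrid -> Sofia. Frank is in Sofia.
After move 5: Sofia -> Cairo. Frank is in Cairo.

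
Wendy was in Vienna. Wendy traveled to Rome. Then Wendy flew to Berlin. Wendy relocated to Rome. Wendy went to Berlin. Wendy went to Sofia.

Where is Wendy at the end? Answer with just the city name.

Tracking Wendy's location:
Start: Wendy is in Vienna.
After move 1: Vienna -> Rome. Wendy is in Rome.
After move 2: Rome -> Berlin. Wendy is in Berlin.
After move 3: Berlin -> Rome. Wendy is in Rome.
After move 4: Rome -> Berlin. Wendy is in Berlin.
After move 5: Berlin -> Sofia. Wendy is in Sofia.

Answer: Sofia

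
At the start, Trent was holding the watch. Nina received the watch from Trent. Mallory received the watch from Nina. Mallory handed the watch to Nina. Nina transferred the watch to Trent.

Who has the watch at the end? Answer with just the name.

Tracking the watch through each event:
Start: Trent has the watch.
After event 1: Nina has the watch.
After event 2: Mallory has the watch.
After event 3: Nina has the watch.
After event 4: Trent has the watch.

Answer: Trent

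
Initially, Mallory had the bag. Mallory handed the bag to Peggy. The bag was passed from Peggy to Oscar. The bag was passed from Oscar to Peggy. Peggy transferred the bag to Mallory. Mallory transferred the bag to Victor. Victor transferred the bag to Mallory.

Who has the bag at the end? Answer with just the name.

Tracking the bag through each event:
Start: Mallory has the bag.
After event 1: Peggy has the bag.
After event 2: Oscar has the bag.
After event 3: Peggy has the bag.
After event 4: Mallory has the bag.
After event 5: Victor has the bag.
After event 6: Mallory has the bag.

Answer: Mallory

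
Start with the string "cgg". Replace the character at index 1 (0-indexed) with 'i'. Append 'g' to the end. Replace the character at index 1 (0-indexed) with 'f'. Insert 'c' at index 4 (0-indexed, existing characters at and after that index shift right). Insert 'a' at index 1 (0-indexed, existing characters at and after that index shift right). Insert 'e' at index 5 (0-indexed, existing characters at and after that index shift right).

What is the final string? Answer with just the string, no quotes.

Answer: cafggec

Derivation:
Applying each edit step by step:
Start: "cgg"
Op 1 (replace idx 1: 'g' -> 'i'): "cgg" -> "cig"
Op 2 (append 'g'): "cig" -> "cigg"
Op 3 (replace idx 1: 'i' -> 'f'): "cigg" -> "cfgg"
Op 4 (insert 'c' at idx 4): "cfgg" -> "cfggc"
Op 5 (insert 'a' at idx 1): "cfggc" -> "cafggc"
Op 6 (insert 'e' at idx 5): "cafggc" -> "cafggec"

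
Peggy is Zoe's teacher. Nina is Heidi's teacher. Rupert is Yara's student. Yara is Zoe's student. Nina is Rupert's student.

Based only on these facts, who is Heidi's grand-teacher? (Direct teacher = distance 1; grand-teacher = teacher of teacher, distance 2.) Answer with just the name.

Answer: Rupert

Derivation:
Reconstructing the teacher chain from the given facts:
  Peggy -> Zoe -> Yara -> Rupert -> Nina -> Heidi
(each arrow means 'teacher of the next')
Positions in the chain (0 = top):
  position of Peggy: 0
  position of Zoe: 1
  position of Yara: 2
  position of Rupert: 3
  position of Nina: 4
  position of Heidi: 5

Heidi is at position 5; the grand-teacher is 2 steps up the chain, i.e. position 3: Rupert.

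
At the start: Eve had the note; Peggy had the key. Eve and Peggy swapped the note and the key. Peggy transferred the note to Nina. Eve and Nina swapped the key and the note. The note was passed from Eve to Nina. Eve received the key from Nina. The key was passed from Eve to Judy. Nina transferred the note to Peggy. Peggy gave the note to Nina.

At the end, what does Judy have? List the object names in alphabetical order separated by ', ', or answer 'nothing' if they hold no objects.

Tracking all object holders:
Start: note:Eve, key:Peggy
Event 1 (swap note<->key: now note:Peggy, key:Eve). State: note:Peggy, key:Eve
Event 2 (give note: Peggy -> Nina). State: note:Nina, key:Eve
Event 3 (swap key<->note: now key:Nina, note:Eve). State: note:Eve, key:Nina
Event 4 (give note: Eve -> Nina). State: note:Nina, key:Nina
Event 5 (give key: Nina -> Eve). State: note:Nina, key:Eve
Event 6 (give key: Eve -> Judy). State: note:Nina, key:Judy
Event 7 (give note: Nina -> Peggy). State: note:Peggy, key:Judy
Event 8 (give note: Peggy -> Nina). State: note:Nina, key:Judy

Final state: note:Nina, key:Judy
Judy holds: key.

Answer: key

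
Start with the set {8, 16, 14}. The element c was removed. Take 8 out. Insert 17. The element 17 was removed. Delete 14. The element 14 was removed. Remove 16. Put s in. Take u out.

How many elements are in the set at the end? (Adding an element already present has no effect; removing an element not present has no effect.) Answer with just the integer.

Tracking the set through each operation:
Start: {14, 16, 8}
Event 1 (remove c): not present, no change. Set: {14, 16, 8}
Event 2 (remove 8): removed. Set: {14, 16}
Event 3 (add 17): added. Set: {14, 16, 17}
Event 4 (remove 17): removed. Set: {14, 16}
Event 5 (remove 14): removed. Set: {16}
Event 6 (remove 14): not present, no change. Set: {16}
Event 7 (remove 16): removed. Set: {}
Event 8 (add s): added. Set: {s}
Event 9 (remove u): not present, no change. Set: {s}

Final set: {s} (size 1)

Answer: 1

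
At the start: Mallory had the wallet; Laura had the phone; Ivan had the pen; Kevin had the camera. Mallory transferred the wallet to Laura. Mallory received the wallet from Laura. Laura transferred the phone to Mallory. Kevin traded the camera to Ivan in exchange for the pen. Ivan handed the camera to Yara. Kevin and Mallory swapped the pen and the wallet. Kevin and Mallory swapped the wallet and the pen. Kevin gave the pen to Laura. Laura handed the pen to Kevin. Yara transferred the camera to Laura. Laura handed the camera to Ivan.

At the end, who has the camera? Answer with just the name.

Answer: Ivan

Derivation:
Tracking all object holders:
Start: wallet:Mallory, phone:Laura, pen:Ivan, camera:Kevin
Event 1 (give wallet: Mallory -> Laura). State: wallet:Laura, phone:Laura, pen:Ivan, camera:Kevin
Event 2 (give wallet: Laura -> Mallory). State: wallet:Mallory, phone:Laura, pen:Ivan, camera:Kevin
Event 3 (give phone: Laura -> Mallory). State: wallet:Mallory, phone:Mallory, pen:Ivan, camera:Kevin
Event 4 (swap camera<->pen: now camera:Ivan, pen:Kevin). State: wallet:Mallory, phone:Mallory, pen:Kevin, camera:Ivan
Event 5 (give camera: Ivan -> Yara). State: wallet:Mallory, phone:Mallory, pen:Kevin, camera:Yara
Event 6 (swap pen<->wallet: now pen:Mallory, wallet:Kevin). State: wallet:Kevin, phone:Mallory, pen:Mallory, camera:Yara
Event 7 (swap wallet<->pen: now wallet:Mallory, pen:Kevin). State: wallet:Mallory, phone:Mallory, pen:Kevin, camera:Yara
Event 8 (give pen: Kevin -> Laura). State: wallet:Mallory, phone:Mallory, pen:Laura, camera:Yara
Event 9 (give pen: Laura -> Kevin). State: wallet:Mallory, phone:Mallory, pen:Kevin, camera:Yara
Event 10 (give camera: Yara -> Laura). State: wallet:Mallory, phone:Mallory, pen:Kevin, camera:Laura
Event 11 (give camera: Laura -> Ivan). State: wallet:Mallory, phone:Mallory, pen:Kevin, camera:Ivan

Final state: wallet:Mallory, phone:Mallory, pen:Kevin, camera:Ivan
The camera is held by Ivan.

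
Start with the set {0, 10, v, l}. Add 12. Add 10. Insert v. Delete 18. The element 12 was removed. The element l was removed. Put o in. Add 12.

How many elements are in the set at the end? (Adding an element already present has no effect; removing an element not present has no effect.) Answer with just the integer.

Answer: 5

Derivation:
Tracking the set through each operation:
Start: {0, 10, l, v}
Event 1 (add 12): added. Set: {0, 10, 12, l, v}
Event 2 (add 10): already present, no change. Set: {0, 10, 12, l, v}
Event 3 (add v): already present, no change. Set: {0, 10, 12, l, v}
Event 4 (remove 18): not present, no change. Set: {0, 10, 12, l, v}
Event 5 (remove 12): removed. Set: {0, 10, l, v}
Event 6 (remove l): removed. Set: {0, 10, v}
Event 7 (add o): added. Set: {0, 10, o, v}
Event 8 (add 12): added. Set: {0, 10, 12, o, v}

Final set: {0, 10, 12, o, v} (size 5)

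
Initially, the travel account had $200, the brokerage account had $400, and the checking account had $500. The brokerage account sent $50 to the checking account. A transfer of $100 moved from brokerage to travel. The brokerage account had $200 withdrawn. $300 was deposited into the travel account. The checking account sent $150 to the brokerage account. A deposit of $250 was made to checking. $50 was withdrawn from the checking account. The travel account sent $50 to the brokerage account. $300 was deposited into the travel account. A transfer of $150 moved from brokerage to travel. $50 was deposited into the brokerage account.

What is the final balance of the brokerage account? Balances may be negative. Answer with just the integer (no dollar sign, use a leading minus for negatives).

Answer: 150

Derivation:
Tracking account balances step by step:
Start: travel=200, brokerage=400, checking=500
Event 1 (transfer 50 brokerage -> checking): brokerage: 400 - 50 = 350, checking: 500 + 50 = 550. Balances: travel=200, brokerage=350, checking=550
Event 2 (transfer 100 brokerage -> travel): brokerage: 350 - 100 = 250, travel: 200 + 100 = 300. Balances: travel=300, brokerage=250, checking=550
Event 3 (withdraw 200 from brokerage): brokerage: 250 - 200 = 50. Balances: travel=300, brokerage=50, checking=550
Event 4 (deposit 300 to travel): travel: 300 + 300 = 600. Balances: travel=600, brokerage=50, checking=550
Event 5 (transfer 150 checking -> brokerage): checking: 550 - 150 = 400, brokerage: 50 + 150 = 200. Balances: travel=600, brokerage=200, checking=400
Event 6 (deposit 250 to checking): checking: 400 + 250 = 650. Balances: travel=600, brokerage=200, checking=650
Event 7 (withdraw 50 from checking): checking: 650 - 50 = 600. Balances: travel=600, brokerage=200, checking=600
Event 8 (transfer 50 travel -> brokerage): travel: 600 - 50 = 550, brokerage: 200 + 50 = 250. Balances: travel=550, brokerage=250, checking=600
Event 9 (deposit 300 to travel): travel: 550 + 300 = 850. Balances: travel=850, brokerage=250, checking=600
Event 10 (transfer 150 brokerage -> travel): brokerage: 250 - 150 = 100, travel: 850 + 150 = 1000. Balances: travel=1000, brokerage=100, checking=600
Event 11 (deposit 50 to brokerage): brokerage: 100 + 50 = 150. Balances: travel=1000, brokerage=150, checking=600

Final balance of brokerage: 150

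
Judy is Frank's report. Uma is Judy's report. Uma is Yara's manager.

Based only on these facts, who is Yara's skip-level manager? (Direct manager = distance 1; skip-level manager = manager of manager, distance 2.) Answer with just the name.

Answer: Judy

Derivation:
Reconstructing the manager chain from the given facts:
  Frank -> Judy -> Uma -> Yara
(each arrow means 'manager of the next')
Positions in the chain (0 = top):
  position of Frank: 0
  position of Judy: 1
  position of Uma: 2
  position of Yara: 3

Yara is at position 3; the skip-level manager is 2 steps up the chain, i.e. position 1: Judy.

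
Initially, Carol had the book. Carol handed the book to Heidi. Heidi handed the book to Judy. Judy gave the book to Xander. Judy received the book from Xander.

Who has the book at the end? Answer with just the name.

Answer: Judy

Derivation:
Tracking the book through each event:
Start: Carol has the book.
After event 1: Heidi has the book.
After event 2: Judy has the book.
After event 3: Xander has the book.
After event 4: Judy has the book.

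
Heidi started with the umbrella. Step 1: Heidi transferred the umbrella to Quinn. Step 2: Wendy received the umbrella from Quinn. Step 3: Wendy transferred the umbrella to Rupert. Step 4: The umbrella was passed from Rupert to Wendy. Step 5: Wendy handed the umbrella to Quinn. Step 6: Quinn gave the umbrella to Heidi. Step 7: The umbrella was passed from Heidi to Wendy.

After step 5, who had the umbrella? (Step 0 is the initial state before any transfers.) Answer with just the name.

Tracking the umbrella holder through step 5:
After step 0 (start): Heidi
After step 1: Quinn
After step 2: Wendy
After step 3: Rupert
After step 4: Wendy
After step 5: Quinn

At step 5, the holder is Quinn.

Answer: Quinn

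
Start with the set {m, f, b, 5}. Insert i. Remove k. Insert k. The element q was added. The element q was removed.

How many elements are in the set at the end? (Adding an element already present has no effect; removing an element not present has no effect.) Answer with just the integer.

Answer: 6

Derivation:
Tracking the set through each operation:
Start: {5, b, f, m}
Event 1 (add i): added. Set: {5, b, f, i, m}
Event 2 (remove k): not present, no change. Set: {5, b, f, i, m}
Event 3 (add k): added. Set: {5, b, f, i, k, m}
Event 4 (add q): added. Set: {5, b, f, i, k, m, q}
Event 5 (remove q): removed. Set: {5, b, f, i, k, m}

Final set: {5, b, f, i, k, m} (size 6)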